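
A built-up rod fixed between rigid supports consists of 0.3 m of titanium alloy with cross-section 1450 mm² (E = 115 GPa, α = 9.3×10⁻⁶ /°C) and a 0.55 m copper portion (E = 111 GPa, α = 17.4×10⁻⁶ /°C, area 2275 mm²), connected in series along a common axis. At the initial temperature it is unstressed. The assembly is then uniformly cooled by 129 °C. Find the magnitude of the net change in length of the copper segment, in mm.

If the supports were absent, the total length change would be Σ αᵢΔT Lᵢ = 9.3×10⁻⁶×129×300 + 17.4×10⁻⁶×129×550 = 1.594 mm.
The walls prevent any net length change, so an axial force P (same in every segment) develops. Compatibility: P · Σ Lᵢ/(AᵢEᵢ) = δ_free.
The series flexibility is Σ Lᵢ/(AᵢEᵢ) = 300/(1450×115×10³) + 550/(2275×111×10³) = 3.977×10⁻⁶ mm/N.
So P = 1.594 / 3.977×10⁻⁶ = 400.9 kN, tensile.
For the copper segment, free thermal change = 17.4×10⁻⁶×129×550 = 1.235 mm and elastic change from P = 400900×550/(2275×111×10³) = 0.8732 mm; these oppose, so the net change is 0.361 mm (segment shortens).

|ΔL| ≈ 0.361 mm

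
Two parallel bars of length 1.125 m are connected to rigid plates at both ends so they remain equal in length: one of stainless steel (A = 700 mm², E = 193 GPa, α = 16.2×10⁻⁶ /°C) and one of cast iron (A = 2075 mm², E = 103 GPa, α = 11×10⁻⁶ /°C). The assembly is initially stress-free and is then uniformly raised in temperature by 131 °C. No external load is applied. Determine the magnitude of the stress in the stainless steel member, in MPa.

The stainless steel has the larger α, so on heating it would change length more than the cast iron if both were free. The rigid plates force a common final length, so the stainless steel is put into compression and the cast iron into tension, with equal and opposite forces P (no external load).
Setting the final lengths equal and cancelling L: (α₁ − α₂)ΔT = P/(A₁E₁) + P/(A₂E₂).
|α₁ − α₂|·ΔT = 5.2×10⁻⁶ × 131 = 0.0006812.
1/(A₁E₁) + 1/(A₂E₂) = 1/(700×193×10³) + 1/(2075×103×10³) = 1.208×10⁻⁸ N⁻¹.
P = 0.0006812 / 1.208×10⁻⁸ = 56390 N = 56.39 kN.
σ_{stainless steel} = P/A₁ = 56390/700 = 80.55 MPa, compressive.

σ ≈ 80.6 MPa (compressive)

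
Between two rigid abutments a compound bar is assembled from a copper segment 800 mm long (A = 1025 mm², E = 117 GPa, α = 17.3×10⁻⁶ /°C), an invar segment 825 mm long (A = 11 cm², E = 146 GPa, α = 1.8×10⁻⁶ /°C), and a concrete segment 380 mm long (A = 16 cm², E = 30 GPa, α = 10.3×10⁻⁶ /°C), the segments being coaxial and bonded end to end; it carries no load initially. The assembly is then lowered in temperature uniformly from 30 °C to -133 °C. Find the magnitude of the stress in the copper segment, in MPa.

σ ≈ 155 MPa (tensile)

With the walls removed the bar would change length by δ_free = Σ αᵢΔT Lᵢ = 17.3×10⁻⁶×163×800 + 1.8×10⁻⁶×163×825 + 10.3×10⁻⁶×163×380 = 3.136 mm.
The walls prevent any net length change, so an axial force P (same in every segment) develops. Compatibility: P · Σ Lᵢ/(AᵢEᵢ) = δ_free.
The series flexibility is Σ Lᵢ/(AᵢEᵢ) = 800/(1025×117×10³) + 825/(1100×146×10³) + 380/(1600×30×10³) = 1.972×10⁻⁵ mm/N.
So P = 3.136 / 1.972×10⁻⁵ = 159 kN, tensile.
σ_{copper} = P / A = 159000 / 1025 = 155.1 MPa.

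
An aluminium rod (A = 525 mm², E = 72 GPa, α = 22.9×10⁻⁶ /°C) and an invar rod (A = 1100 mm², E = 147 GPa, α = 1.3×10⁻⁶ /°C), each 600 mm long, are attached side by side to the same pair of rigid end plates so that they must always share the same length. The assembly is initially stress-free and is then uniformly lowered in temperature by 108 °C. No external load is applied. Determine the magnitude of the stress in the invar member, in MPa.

σ ≈ 65 MPa (compressive)

Equilibrium of a rigid end plate with no external load gives equal and opposite internal forces ±P in the two members. Since α_{aluminium} > α_{invar}, cooling drives the aluminium into tension and the invar into compression.
Setting the final lengths equal and cancelling L: (α₁ − α₂)ΔT = P/(A₁E₁) + P/(A₂E₂).
|α₁ − α₂|·ΔT = 21.6×10⁻⁶ × 108 = 0.002333.
1/(A₁E₁) + 1/(A₂E₂) = 1/(525×72×10³) + 1/(1100×147×10³) = 3.264×10⁻⁸ N⁻¹.
P = 0.002333 / 3.264×10⁻⁸ = 71470 N = 71.47 kN.
σ_{invar} = P/A₂ = 71470/1100 = 64.97 MPa, compressive.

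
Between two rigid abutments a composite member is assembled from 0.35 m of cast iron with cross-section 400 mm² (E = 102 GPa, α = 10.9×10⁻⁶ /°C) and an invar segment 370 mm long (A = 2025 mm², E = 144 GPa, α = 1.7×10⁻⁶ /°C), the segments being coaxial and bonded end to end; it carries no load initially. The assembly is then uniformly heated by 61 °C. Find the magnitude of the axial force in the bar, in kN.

P ≈ 27.5 kN (compressive)

With the walls removed the bar would change length by δ_free = Σ αᵢΔT Lᵢ = 10.9×10⁻⁶×61×350 + 1.7×10⁻⁶×61×370 = 0.2711 mm.
Since the ends are fixed, an axial force P builds up, equal in every segment, with P · Σ Lᵢ/(AᵢEᵢ) = δ_free.
The series flexibility is Σ Lᵢ/(AᵢEᵢ) = 350/(400×102×10³) + 370/(2025×144×10³) = 9.847×10⁻⁶ mm/N.
Hence P = δ_free / Σ(L/AE) = 0.2711/9.847×10⁻⁶ = 27.53 kN (compressive).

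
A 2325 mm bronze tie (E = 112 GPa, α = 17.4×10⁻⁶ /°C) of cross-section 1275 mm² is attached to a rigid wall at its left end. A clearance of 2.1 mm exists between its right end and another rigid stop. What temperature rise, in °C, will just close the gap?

Contact occurs when the free expansion equals the gap: αΔT L = 2.1 mm.
So ΔT = g/(αL) = 2.1/(17.4×10⁻⁶ × 2325) = 51.91 °C.

ΔT ≈ 51.9 °C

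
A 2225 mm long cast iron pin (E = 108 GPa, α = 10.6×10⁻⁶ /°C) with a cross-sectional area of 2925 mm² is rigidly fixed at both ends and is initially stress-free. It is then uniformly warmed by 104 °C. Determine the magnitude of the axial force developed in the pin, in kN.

P ≈ 348 kN (compressive)

The ends cannot move, so σ = EαΔT = 108×10³ × 10.6×10⁻⁶ × 104 = 119.1 MPa.
Axial force P = σA = 119.1 × 2925 = 348200 N = 348.2 kN, compressive.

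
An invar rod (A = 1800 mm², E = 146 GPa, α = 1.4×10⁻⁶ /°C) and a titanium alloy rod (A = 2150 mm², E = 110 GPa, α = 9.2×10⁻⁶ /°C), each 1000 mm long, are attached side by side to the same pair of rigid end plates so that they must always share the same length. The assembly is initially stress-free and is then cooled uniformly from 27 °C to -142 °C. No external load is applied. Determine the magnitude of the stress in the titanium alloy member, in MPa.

Equilibrium of a rigid end plate with no external load gives equal and opposite internal forces ±P in the two members. Since α_{titanium alloy} > α_{invar}, cooling drives the titanium alloy into tension and the invar into compression.
Equating the net (thermal + elastic) strains gives |α₁ − α₂|·ΔT = P·[1/(A₁E₁) + 1/(A₂E₂)].
|α₁ − α₂|·ΔT = 7.8×10⁻⁶ × 169 = 0.001318.
1/(A₁E₁) + 1/(A₂E₂) = 1/(1800×146×10³) + 1/(2150×110×10³) = 8.034×10⁻⁹ N⁻¹.
So P = 0.001318 / 8.034×10⁻⁹ = 164.1 kN.
σ_{titanium alloy} = P/A₂ = 164100/2150 = 76.32 MPa, tensile.

σ ≈ 76.3 MPa (tensile)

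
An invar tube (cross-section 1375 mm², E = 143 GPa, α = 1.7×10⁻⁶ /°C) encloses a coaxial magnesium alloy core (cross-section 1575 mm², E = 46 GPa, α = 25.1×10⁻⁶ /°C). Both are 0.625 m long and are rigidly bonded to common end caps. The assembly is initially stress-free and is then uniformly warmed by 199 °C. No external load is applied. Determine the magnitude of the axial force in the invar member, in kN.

P ≈ 247 kN (tensile in the invar)

The magnesium alloy has the larger α, so on heating it would change length more than the invar if both were free. The rigid plates force a common final length, so the magnesium alloy is put into compression and the invar into tension, with equal and opposite forces P (no external load).
Setting the final lengths equal and cancelling L: (α₁ − α₂)ΔT = P/(A₁E₁) + P/(A₂E₂).
|α₁ − α₂|·ΔT = 23.4×10⁻⁶ × 199 = 0.004657.
1/(A₁E₁) + 1/(A₂E₂) = 1/(1375×143×10³) + 1/(1575×46×10³) = 1.889×10⁻⁸ N⁻¹.
P = 0.004657 / 1.889×10⁻⁸ = 246500 N = 246.5 kN.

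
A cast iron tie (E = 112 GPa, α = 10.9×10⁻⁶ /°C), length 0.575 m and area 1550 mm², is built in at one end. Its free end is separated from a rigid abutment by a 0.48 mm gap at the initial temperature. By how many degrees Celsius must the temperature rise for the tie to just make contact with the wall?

ΔT ≈ 76.6 °C

The gap closes when αΔT L = 0.48 mm, since the tie is still unstressed at that instant.
So ΔT = g/(αL) = 0.48/(10.9×10⁻⁶ × 575) = 76.59 °C.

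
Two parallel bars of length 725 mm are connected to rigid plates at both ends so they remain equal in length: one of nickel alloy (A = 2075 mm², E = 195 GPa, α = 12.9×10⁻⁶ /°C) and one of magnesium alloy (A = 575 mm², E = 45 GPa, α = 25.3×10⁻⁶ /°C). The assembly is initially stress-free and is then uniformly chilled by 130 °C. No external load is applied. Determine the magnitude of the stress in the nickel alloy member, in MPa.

Equilibrium of a rigid end plate with no external load gives equal and opposite internal forces ±P in the two members. Since α_{magnesium alloy} > α_{nickel alloy}, cooling drives the magnesium alloy into tension and the nickel alloy into compression.
Compatibility of the two members (thermal + elastic change equal): (α₁ − α₂)ΔT = P·[1/(A₁E₁) + 1/(A₂E₂)].
|α₁ − α₂|·ΔT = 12.4×10⁻⁶ × 130 = 0.001612.
1/(A₁E₁) + 1/(A₂E₂) = 1/(2075×195×10³) + 1/(575×45×10³) = 4.112×10⁻⁸ N⁻¹.
P = 0.001612 / 4.112×10⁻⁸ = 39200 N = 39.2 kN.
σ_{nickel alloy} = P/A₁ = 39200/2075 = 18.89 MPa, compressive.

σ ≈ 18.9 MPa (compressive)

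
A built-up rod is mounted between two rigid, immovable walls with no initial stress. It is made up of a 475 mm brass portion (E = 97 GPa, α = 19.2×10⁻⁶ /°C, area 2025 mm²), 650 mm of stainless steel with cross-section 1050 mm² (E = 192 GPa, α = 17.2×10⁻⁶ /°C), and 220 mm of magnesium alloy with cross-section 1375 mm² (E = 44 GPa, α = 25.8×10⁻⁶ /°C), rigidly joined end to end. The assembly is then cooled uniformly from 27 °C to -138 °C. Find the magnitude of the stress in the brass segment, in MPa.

If the supports were absent, the total length change would be Σ αᵢΔT Lᵢ = 19.2×10⁻⁶×165×475 + 17.2×10⁻⁶×165×650 + 25.8×10⁻⁶×165×220 = 4.286 mm.
Since the ends are fixed, an axial force P builds up, equal in every segment, with P · Σ Lᵢ/(AᵢEᵢ) = δ_free.
The series flexibility is Σ Lᵢ/(AᵢEᵢ) = 475/(2025×97×10³) + 650/(1050×192×10³) + 220/(1375×44×10³) = 9.279×10⁻⁶ mm/N.
P = 4.286 / 9.279×10⁻⁶ = 461900 N = 461.9 kN, tensile.
σ_{brass} = P / A = 461900 / 2025 = 228.1 MPa.

σ ≈ 228 MPa (tensile)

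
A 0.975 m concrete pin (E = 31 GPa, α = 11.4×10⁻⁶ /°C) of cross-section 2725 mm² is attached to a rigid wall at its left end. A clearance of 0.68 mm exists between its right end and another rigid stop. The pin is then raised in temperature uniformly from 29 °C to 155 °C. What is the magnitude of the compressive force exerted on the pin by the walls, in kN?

If the wall were absent the pin would grow by αΔT L = 11.4×10⁻⁶ × 126 × 975 = 1.4 mm.
The gap closes (δ_free > 0.68 mm) and the wall then resists a further 1.4 − 0.68 = 0.7205 mm of expansion.
That suppressed elongation corresponds to σ = E·Δ/L = 31×10³ × 0.7205/975 = 22.91 MPa.
P = σA = 22.91 × 2725 = 62.42 kN.

P ≈ 62.4 kN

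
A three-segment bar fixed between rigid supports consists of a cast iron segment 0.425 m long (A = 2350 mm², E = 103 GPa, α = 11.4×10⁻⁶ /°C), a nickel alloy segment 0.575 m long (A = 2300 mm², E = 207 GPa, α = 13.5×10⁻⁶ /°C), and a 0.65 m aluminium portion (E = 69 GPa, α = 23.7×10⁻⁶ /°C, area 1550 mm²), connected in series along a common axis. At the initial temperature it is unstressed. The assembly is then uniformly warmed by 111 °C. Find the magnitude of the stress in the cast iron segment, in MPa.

σ ≈ 146 MPa (compressive)

With the walls removed the bar would change length by δ_free = Σ αᵢΔT Lᵢ = 11.4×10⁻⁶×111×425 + 13.5×10⁻⁶×111×575 + 23.7×10⁻⁶×111×650 = 3.109 mm.
The walls prevent any net length change, so an axial force P (same in every segment) develops. Compatibility: P · Σ Lᵢ/(AᵢEᵢ) = δ_free.
The series flexibility is Σ Lᵢ/(AᵢEᵢ) = 425/(2350×103×10³) + 575/(2300×207×10³) + 650/(1550×69×10³) = 9.041×10⁻⁶ mm/N.
P = 3.109 / 9.041×10⁻⁶ = 343900 N = 343.9 kN, compressive.
σ_{cast iron} = P / A = 343900 / 2350 = 146.3 MPa.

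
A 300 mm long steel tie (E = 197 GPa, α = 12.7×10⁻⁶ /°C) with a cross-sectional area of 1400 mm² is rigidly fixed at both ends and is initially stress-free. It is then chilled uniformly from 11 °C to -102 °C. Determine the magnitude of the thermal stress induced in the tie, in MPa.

σ ≈ 283 MPa (tensile)

With length fixed, the mechanical strain must cancel the thermal strain αΔT = 12.7×10⁻⁶ × 113 = 1435.1×10⁻⁶.
The stress required to suppress this strain is σ = Eε = 197×10³ × 1435.1×10⁻⁶ = 282.7 MPa, tensile since the tie is trying to contract.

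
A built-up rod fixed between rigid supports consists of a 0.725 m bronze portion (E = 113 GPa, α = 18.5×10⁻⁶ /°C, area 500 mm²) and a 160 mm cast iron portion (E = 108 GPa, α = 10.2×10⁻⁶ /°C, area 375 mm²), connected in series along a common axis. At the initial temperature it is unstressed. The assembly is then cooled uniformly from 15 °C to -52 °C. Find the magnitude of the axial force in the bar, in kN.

P ≈ 60.1 kN (tensile)

Free thermal contraction of the whole bar: Σ αᵢΔT Lᵢ = 18.5×10⁻⁶×67×725 + 10.2×10⁻⁶×67×160 = 1.008 mm.
The rigid supports impose zero overall length change; the single axial force P common to all segments must satisfy P Σ Lᵢ/(AᵢEᵢ) = δ_free.
Σ Lᵢ/(AᵢEᵢ) = 725/(500×113×10³) + 160/(375×108×10³) = 1.678×10⁻⁵ mm/N.
Hence P = δ_free / Σ(L/AE) = 1.008/1.678×10⁻⁵ = 60.06 kN (tensile).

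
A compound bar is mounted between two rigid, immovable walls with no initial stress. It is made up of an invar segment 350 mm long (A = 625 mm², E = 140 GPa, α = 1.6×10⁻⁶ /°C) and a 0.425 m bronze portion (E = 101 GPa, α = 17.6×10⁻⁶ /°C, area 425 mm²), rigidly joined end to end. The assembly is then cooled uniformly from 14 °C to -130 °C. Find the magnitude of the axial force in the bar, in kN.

Free thermal contraction of the whole bar: Σ αᵢΔT Lᵢ = 1.6×10⁻⁶×144×350 + 17.6×10⁻⁶×144×425 = 1.158 mm.
Since the ends are fixed, an axial force P builds up, equal in every segment, with P · Σ Lᵢ/(AᵢEᵢ) = δ_free.
The series flexibility is Σ Lᵢ/(AᵢEᵢ) = 350/(625×140×10³) + 425/(425×101×10³) = 1.39×10⁻⁵ mm/N.
P = 1.158 / 1.39×10⁻⁵ = 83290 N = 83.29 kN, tensile.

P ≈ 83.3 kN (tensile)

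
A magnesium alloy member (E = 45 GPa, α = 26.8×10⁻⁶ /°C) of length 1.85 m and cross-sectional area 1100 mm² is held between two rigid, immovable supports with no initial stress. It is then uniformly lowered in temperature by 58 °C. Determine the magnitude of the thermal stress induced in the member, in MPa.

σ ≈ 69.9 MPa (tensile)

With length fixed, the mechanical strain must cancel the thermal strain αΔT = 26.8×10⁻⁶ × 58 = 1554.4×10⁻⁶.
Hence σ = E·αΔT = 45×10³ × 1554.4×10⁻⁶ = 69.95 MPa, tensile.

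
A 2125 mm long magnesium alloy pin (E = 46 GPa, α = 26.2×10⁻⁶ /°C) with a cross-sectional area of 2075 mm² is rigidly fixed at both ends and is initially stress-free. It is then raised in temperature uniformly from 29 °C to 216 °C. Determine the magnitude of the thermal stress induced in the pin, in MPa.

Because both ends are immovable the net strain is zero, and the suppressed thermal strain is αΔT = 26.2×10⁻⁶ × 187 = 4899.4×10⁻⁶.
The stress required to suppress this strain is σ = Eε = 46×10³ × 4899.4×10⁻⁶ = 225.4 MPa, compressive since the pin is trying to expand.

σ ≈ 225 MPa (compressive)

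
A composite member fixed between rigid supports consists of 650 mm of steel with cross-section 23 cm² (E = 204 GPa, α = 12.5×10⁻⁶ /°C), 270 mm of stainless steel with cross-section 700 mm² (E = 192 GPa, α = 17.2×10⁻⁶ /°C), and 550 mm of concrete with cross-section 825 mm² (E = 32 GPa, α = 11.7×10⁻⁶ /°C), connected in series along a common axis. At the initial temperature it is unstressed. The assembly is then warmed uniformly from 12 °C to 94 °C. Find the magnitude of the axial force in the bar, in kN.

Free thermal expansion of the whole bar: Σ αᵢΔT Lᵢ = 12.5×10⁻⁶×82×650 + 17.2×10⁻⁶×82×270 + 11.7×10⁻⁶×82×550 = 1.575 mm.
The walls prevent any net length change, so an axial force P (same in every segment) develops. Compatibility: P · Σ Lᵢ/(AᵢEᵢ) = δ_free.
Σ Lᵢ/(AᵢEᵢ) = 650/(2300×204×10³) + 270/(700×192×10³) + 550/(825×32×10³) = 2.423×10⁻⁵ mm/N.
Hence P = δ_free / Σ(L/AE) = 1.575/2.423×10⁻⁵ = 65 kN (compressive).

P ≈ 65 kN (compressive)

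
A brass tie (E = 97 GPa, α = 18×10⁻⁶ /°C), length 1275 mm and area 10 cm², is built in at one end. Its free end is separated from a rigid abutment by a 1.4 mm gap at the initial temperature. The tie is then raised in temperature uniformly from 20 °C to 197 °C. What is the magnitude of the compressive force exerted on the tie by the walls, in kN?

P ≈ 203 kN

Free thermal elongation = αΔT L = 18×10⁻⁶ × 177 × 1275 = 4.062 mm.
After closing the 1.4 mm clearance, 4.062 − 1.4 = 2.662 mm of expansion remains to be suppressed by the wall.
So σ = E(δ_free − g)/L = 97×10³ × 2.662/1275 = 202.5 MPa.
P = σA = 202.5 × 1000 = 202.5 kN.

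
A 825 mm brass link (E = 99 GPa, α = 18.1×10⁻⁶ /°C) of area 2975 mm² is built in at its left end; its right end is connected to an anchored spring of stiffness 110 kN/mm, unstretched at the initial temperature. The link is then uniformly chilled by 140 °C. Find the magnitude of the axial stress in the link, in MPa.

σ ≈ 59.1 MPa (tensile)

Free thermal contraction: δ_free = αΔT L = 18.1×10⁻⁶ × 140 × 825 = 2.091 mm.
Let P be the tensile force in the spring. The link extends elastically by PL/(AE) and the spring stretches by P/k; together these equal δ_free.
So P = δ_free / [L/(AE) + 1/k] = 2.091 / [ 825/(2975×99×10³) + 1/(110×10³) ].
P = 2.091 / 1.189×10⁻⁵ = 175800 N.
σ = P/A = 175800/2975 = 59.09 MPa.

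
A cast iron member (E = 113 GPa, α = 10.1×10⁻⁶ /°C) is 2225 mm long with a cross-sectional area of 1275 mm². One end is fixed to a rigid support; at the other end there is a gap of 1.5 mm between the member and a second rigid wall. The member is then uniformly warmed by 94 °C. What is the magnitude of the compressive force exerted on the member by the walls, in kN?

Free thermal elongation = αΔT L = 10.1×10⁻⁶ × 94 × 2225 = 2.112 mm.
This exceeds the 1.5 mm gap, so the wall pushes back. The portion of expansion that must be recovered elastically is δ_free − gap = 2.112 − 1.5 = 0.6124 mm.
So σ = E(δ_free − g)/L = 113×10³ × 0.6124/2225 = 31.1 MPa.
Force on the wall = σA = 31.1 × 1275 mm² = 39.66 kN.

P ≈ 39.7 kN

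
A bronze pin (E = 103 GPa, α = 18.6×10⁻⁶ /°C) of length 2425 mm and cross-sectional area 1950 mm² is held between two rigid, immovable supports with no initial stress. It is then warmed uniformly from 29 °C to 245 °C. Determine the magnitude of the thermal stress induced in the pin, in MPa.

With length fixed, the mechanical strain must cancel the thermal strain αΔT = 18.6×10⁻⁶ × 216 = 4017.6×10⁻⁶.
σ = EαΔT = 103×10³ × 18.6×10⁻⁶ × 216 = 413.8 MPa (compressive; the pin is trying to expand).

σ ≈ 414 MPa (compressive)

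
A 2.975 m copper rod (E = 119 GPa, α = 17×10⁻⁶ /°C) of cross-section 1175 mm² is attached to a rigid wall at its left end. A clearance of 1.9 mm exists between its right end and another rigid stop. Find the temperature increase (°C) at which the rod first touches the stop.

Contact occurs when the free expansion equals the gap: αΔT L = 1.9 mm.
ΔT = 1.9 / (17×10⁻⁶ × 2975) = 37.57 °C.

ΔT ≈ 37.6 °C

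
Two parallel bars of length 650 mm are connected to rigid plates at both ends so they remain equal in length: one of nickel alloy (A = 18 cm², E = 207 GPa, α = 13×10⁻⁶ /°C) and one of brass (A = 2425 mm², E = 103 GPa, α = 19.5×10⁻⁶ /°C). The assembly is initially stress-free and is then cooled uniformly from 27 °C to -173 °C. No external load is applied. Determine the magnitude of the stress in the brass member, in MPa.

σ ≈ 80.2 MPa (tensile)

Equilibrium of a rigid end plate with no external load gives equal and opposite internal forces ±P in the two members. Since α_{brass} > α_{nickel alloy}, cooling drives the brass into tension and the nickel alloy into compression.
Setting the final lengths equal and cancelling L: (α₁ − α₂)ΔT = P/(A₁E₁) + P/(A₂E₂).
|α₁ − α₂|·ΔT = 6.5×10⁻⁶ × 200 = 0.0013.
1/(A₁E₁) + 1/(A₂E₂) = 1/(1800×207×10³) + 1/(2425×103×10³) = 6.687×10⁻⁹ N⁻¹.
P = 0.0013 / 6.687×10⁻⁹ = 194400 N = 194.4 kN.
σ_{brass} = P/A₂ = 194400/2425 = 80.16 MPa, tensile.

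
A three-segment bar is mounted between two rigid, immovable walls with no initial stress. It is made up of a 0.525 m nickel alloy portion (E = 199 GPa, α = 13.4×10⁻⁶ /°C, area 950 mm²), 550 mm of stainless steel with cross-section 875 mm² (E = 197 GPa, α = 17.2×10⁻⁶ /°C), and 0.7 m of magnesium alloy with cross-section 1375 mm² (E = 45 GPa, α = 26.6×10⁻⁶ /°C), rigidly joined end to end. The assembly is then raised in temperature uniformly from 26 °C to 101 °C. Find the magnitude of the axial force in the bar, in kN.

If the supports were absent, the total length change would be Σ αᵢΔT Lᵢ = 13.4×10⁻⁶×75×525 + 17.2×10⁻⁶×75×550 + 26.6×10⁻⁶×75×700 = 2.634 mm.
The walls prevent any net length change, so an axial force P (same in every segment) develops. Compatibility: P · Σ Lᵢ/(AᵢEᵢ) = δ_free.
Σ Lᵢ/(AᵢEᵢ) = 525/(950×199×10³) + 550/(875×197×10³) + 700/(1375×45×10³) = 1.728×10⁻⁵ mm/N.
Hence P = δ_free / Σ(L/AE) = 2.634/1.728×10⁻⁵ = 152.4 kN (compressive).

P ≈ 152 kN (compressive)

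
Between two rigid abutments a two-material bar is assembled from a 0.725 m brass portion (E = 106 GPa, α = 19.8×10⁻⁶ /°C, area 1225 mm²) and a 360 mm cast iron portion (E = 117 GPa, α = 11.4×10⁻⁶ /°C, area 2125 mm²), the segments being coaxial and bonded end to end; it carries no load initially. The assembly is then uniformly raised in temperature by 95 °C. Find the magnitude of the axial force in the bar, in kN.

P ≈ 249 kN (compressive)

With the walls removed the bar would change length by δ_free = Σ αᵢΔT Lᵢ = 19.8×10⁻⁶×95×725 + 11.4×10⁻⁶×95×360 = 1.754 mm.
Since the ends are fixed, an axial force P builds up, equal in every segment, with P · Σ Lᵢ/(AᵢEᵢ) = δ_free.
Σ Lᵢ/(AᵢEᵢ) = 725/(1225×106×10³) + 360/(2125×117×10³) = 7.031×10⁻⁶ mm/N.
So P = 1.754 / 7.031×10⁻⁶ = 249.4 kN, compressive.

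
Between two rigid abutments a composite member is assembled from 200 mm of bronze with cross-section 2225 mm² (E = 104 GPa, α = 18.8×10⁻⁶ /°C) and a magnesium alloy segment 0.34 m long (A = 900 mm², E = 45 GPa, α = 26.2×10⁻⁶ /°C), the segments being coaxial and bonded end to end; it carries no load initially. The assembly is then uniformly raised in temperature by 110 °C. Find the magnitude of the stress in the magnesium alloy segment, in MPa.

With the walls removed the bar would change length by δ_free = Σ αᵢΔT Lᵢ = 18.8×10⁻⁶×110×200 + 26.2×10⁻⁶×110×340 = 1.393 mm.
The walls prevent any net length change, so an axial force P (same in every segment) develops. Compatibility: P · Σ Lᵢ/(AᵢEᵢ) = δ_free.
The series flexibility is Σ Lᵢ/(AᵢEᵢ) = 200/(2225×104×10³) + 340/(900×45×10³) = 9.259×10⁻⁶ mm/N.
Hence P = δ_free / Σ(L/AE) = 1.393/9.259×10⁻⁶ = 150.5 kN (compressive).
σ_{magnesium alloy} = P / A = 150500 / 900 = 167.2 MPa.

σ ≈ 167 MPa (compressive)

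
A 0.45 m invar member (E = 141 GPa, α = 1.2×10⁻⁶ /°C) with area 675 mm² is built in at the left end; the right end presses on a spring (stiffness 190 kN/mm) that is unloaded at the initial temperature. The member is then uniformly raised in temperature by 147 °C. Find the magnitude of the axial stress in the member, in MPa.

σ ≈ 11.8 MPa (compressive)

Free thermal expansion: δ_free = αΔT L = 1.2×10⁻⁶ × 147 × 450 = 0.07938 mm.
Let P be the compressive force at the spring. The member shortens elastically by PL/(AE) and the spring compresses by P/k; together these equal δ_free.
P [ L/(AE) + 1/k ] = δ_free → P [ 450/(675×141×10³) + 1/(190×10³) ] = 0.07938.
P = 0.07938 / 9.991×10⁻⁶ = 7945 N.
σ = P/A = 7945/675 = 11.77 MPa.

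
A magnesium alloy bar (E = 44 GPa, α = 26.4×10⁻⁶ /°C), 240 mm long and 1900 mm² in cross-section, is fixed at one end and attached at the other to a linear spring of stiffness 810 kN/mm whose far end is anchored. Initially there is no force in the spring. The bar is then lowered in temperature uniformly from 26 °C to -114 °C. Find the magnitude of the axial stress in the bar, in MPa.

σ ≈ 114 MPa (tensile)

If the spring were absent the bar would shorten by αΔT L = 26.4×10⁻⁶ × 140 × 240 = 0.887 mm.
With a force P in the spring, the elastic change of the bar is PL/(AE) and that of the spring is P/k; compatibility requires their sum to equal δ_free.
So P = δ_free / [L/(AE) + 1/k] = 0.887 / [ 240/(1900×44×10³) + 1/(810×10³) ].
P = 0.887 / 4.105×10⁻⁶ = 216100 N.
σ = P/A = 216100/1900 = 113.7 MPa.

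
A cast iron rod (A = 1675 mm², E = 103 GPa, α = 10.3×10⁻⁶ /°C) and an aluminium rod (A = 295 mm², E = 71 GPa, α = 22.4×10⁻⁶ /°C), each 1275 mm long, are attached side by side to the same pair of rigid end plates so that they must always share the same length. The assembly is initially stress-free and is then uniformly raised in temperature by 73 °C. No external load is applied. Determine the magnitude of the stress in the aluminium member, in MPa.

Both members must finish at the same length. With the larger α, the aluminium tends to over-expand; the plates restrain it, putting the aluminium in compression and the cast iron in tension. With no external load the two internal forces are equal and opposite, magnitude P.
Compatibility of the two members (thermal + elastic change equal): (α₁ − α₂)ΔT = P·[1/(A₁E₁) + 1/(A₂E₂)].
|α₁ − α₂|·ΔT = 12.1×10⁻⁶ × 73 = 0.0008833.
1/(A₁E₁) + 1/(A₂E₂) = 1/(1675×103×10³) + 1/(295×71×10³) = 5.354×10⁻⁸ N⁻¹.
P = 0.0008833 / 5.354×10⁻⁸ = 16500 N = 16.5 kN.
σ_{aluminium} = P/A₂ = 16500/295 = 55.92 MPa, compressive.

σ ≈ 55.9 MPa (compressive)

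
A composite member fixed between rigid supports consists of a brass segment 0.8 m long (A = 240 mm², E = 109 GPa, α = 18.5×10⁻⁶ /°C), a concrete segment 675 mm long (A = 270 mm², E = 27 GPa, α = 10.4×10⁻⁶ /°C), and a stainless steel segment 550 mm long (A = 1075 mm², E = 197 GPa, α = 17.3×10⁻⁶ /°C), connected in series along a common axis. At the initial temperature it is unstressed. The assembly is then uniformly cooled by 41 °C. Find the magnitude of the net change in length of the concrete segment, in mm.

|ΔL| ≈ 0.658 mm

With the walls removed the bar would change length by δ_free = Σ αᵢΔT Lᵢ = 18.5×10⁻⁶×41×800 + 10.4×10⁻⁶×41×675 + 17.3×10⁻⁶×41×550 = 1.285 mm.
Since the ends are fixed, an axial force P builds up, equal in every segment, with P · Σ Lᵢ/(AᵢEᵢ) = δ_free.
Σ Lᵢ/(AᵢEᵢ) = 800/(240×109×10³) + 675/(270×27×10³) + 550/(1075×197×10³) = 0.0001258 mm/N.
P = 1.285 / 0.0001258 = 10210 N = 10.21 kN, tensile.
For the concrete segment, free thermal change = 10.4×10⁻⁶×41×675 = 0.2878 mm and elastic change from P = 10210×675/(270×27×10³) = 0.9458 mm; these oppose, so the net change is 0.658 mm (segment lengthens).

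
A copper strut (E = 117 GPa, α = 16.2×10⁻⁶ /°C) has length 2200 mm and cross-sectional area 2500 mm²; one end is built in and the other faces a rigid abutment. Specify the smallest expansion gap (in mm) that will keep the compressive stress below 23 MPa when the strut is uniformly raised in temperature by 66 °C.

g ≈ 1.92 mm

With no wall the strut would lengthen by αΔT L = 16.2×10⁻⁶ × 66 × 2200 = 2.352 mm.
A stress of 23 MPa corresponds to the wall pushing the strut back by σL/E = 23×2200/(117×10³) = 0.4325 mm.
So the gap has to take up the difference, g_min = δ_free − σL/E = 2.352 − 0.4325 = 1.92 mm.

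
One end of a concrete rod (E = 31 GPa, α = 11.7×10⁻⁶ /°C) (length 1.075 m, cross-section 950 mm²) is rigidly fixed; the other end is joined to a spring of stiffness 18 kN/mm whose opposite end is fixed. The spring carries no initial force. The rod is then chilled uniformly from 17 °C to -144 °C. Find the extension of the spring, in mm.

δ ≈ 1.22 mm

Free thermal contraction: δ_free = αΔT L = 11.7×10⁻⁶ × 161 × 1075 = 2.025 mm.
With a force P in the spring, the elastic change of the rod is PL/(AE) and that of the spring is P/k; compatibility requires their sum to equal δ_free.
So P = δ_free / [L/(AE) + 1/k] = 2.025 / [ 1075/(950×31×10³) + 1/(18×10³) ].
P = 2.025 / 9.206×10⁻⁵ = 22000 N.
Spring extension = P/k = 22000/(18×10³) = 1.222 mm.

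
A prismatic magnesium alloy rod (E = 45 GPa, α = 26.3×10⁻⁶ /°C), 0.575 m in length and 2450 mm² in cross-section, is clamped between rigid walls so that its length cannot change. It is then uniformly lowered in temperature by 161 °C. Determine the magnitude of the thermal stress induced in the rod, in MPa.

σ ≈ 191 MPa (tensile)

The supports are rigid, so the total axial strain is zero. The restrained thermal strain is ε = αΔT = 26.3×10⁻⁶ × 161 = 4234.3×10⁻⁶.
Hence σ = E·αΔT = 45×10³ × 4234.3×10⁻⁶ = 190.5 MPa, tensile.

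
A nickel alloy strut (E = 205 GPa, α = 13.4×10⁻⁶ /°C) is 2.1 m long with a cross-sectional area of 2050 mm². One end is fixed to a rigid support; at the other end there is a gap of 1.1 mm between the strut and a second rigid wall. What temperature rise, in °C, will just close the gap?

The gap closes when αΔT L = 1.1 mm, since the strut is still unstressed at that instant.
So ΔT = g/(αL) = 1.1/(13.4×10⁻⁶ × 2100) = 39.09 °C.

ΔT ≈ 39.1 °C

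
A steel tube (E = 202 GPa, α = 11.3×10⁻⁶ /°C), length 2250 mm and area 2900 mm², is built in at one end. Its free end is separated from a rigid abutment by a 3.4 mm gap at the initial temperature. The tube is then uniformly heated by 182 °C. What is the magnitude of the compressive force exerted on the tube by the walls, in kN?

If the wall were absent the tube would grow by αΔT L = 11.3×10⁻⁶ × 182 × 2250 = 4.627 mm.
This exceeds the 3.4 mm gap, so the wall pushes back. The portion of expansion that must be recovered elastically is δ_free − gap = 4.627 − 3.4 = 1.227 mm.
Compatibility: PL/(AE) = 1.227 mm, so σ = P/A = E × (1.227/2250) = 110.2 MPa.
P = σA = 110.2 × 2900 = 319.5 kN.

P ≈ 320 kN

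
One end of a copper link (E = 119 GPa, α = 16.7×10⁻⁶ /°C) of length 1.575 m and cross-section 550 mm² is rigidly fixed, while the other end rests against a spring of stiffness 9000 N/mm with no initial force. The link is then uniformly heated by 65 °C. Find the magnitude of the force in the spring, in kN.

If the spring were absent the link would lengthen by αΔT L = 16.7×10⁻⁶ × 65 × 1575 = 1.71 mm.
With a force P in the spring, the elastic change of the link is PL/(AE) and that of the spring is P/k; compatibility requires their sum to equal δ_free.
So P = δ_free / [L/(AE) + 1/k] = 1.71 / [ 1575/(550×119×10³) + 1/(9000) ].
P = 1.71 / 0.0001352 = 12650 N.

P ≈ 12.6 kN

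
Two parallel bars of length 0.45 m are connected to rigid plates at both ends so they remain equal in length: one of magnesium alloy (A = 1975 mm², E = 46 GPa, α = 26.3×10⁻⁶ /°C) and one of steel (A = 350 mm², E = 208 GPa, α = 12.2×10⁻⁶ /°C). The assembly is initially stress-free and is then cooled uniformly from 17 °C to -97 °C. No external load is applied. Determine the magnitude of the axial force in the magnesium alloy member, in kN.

P ≈ 65 kN (tensile in the magnesium alloy)

Equilibrium of a rigid end plate with no external load gives equal and opposite internal forces ±P in the two members. Since α_{magnesium alloy} > α_{steel}, cooling drives the magnesium alloy into tension and the steel into compression.
Compatibility of the two members (thermal + elastic change equal): (α₁ − α₂)ΔT = P·[1/(A₁E₁) + 1/(A₂E₂)].
|α₁ − α₂|·ΔT = 14.1×10⁻⁶ × 114 = 0.001607.
1/(A₁E₁) + 1/(A₂E₂) = 1/(1975×46×10³) + 1/(350×208×10³) = 2.474×10⁻⁸ N⁻¹.
P = 0.001607 / 2.474×10⁻⁸ = 64960 N = 64.96 kN.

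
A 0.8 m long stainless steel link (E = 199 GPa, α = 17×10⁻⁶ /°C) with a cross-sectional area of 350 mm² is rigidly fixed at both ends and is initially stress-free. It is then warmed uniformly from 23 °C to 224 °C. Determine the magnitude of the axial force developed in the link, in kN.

With zero net strain, σ = E·αΔT = 199 GPa × 17×10⁻⁶ × 201 = 680 MPa.
Axial force P = σA = 680 × 350 = 238000 N = 238 kN, compressive.

P ≈ 238 kN (compressive)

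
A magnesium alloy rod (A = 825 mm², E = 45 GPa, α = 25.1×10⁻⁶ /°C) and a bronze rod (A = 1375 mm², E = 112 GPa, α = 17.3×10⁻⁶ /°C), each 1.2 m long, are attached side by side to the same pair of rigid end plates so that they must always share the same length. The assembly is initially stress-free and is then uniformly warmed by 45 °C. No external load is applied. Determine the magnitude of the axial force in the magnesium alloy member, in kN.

Equilibrium of a rigid end plate with no external load gives equal and opposite internal forces ±P in the two members. Since α_{magnesium alloy} > α_{bronze}, heating drives the magnesium alloy into compression and the bronze into tension.
Setting the final lengths equal and cancelling L: (α₁ − α₂)ΔT = P/(A₁E₁) + P/(A₂E₂).
|α₁ − α₂|·ΔT = 7.8×10⁻⁶ × 45 = 0.000351.
1/(A₁E₁) + 1/(A₂E₂) = 1/(825×45×10³) + 1/(1375×112×10³) = 3.343×10⁻⁸ N⁻¹.
So P = 0.000351 / 3.343×10⁻⁸ = 10.5 kN.

P ≈ 10.5 kN (compressive in the magnesium alloy)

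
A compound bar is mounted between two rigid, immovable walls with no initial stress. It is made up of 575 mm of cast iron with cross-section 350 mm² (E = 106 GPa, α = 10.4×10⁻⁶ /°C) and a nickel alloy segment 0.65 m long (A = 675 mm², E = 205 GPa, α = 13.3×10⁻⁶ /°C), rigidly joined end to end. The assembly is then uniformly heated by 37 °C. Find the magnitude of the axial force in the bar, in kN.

With the walls removed the bar would change length by δ_free = Σ αᵢΔT Lᵢ = 10.4×10⁻⁶×37×575 + 13.3×10⁻⁶×37×650 = 0.5411 mm.
The walls prevent any net length change, so an axial force P (same in every segment) develops. Compatibility: P · Σ Lᵢ/(AᵢEᵢ) = δ_free.
Σ Lᵢ/(AᵢEᵢ) = 575/(350×106×10³) + 650/(675×205×10³) = 2.02×10⁻⁵ mm/N.
So P = 0.5411 / 2.02×10⁻⁵ = 26.79 kN, compressive.

P ≈ 26.8 kN (compressive)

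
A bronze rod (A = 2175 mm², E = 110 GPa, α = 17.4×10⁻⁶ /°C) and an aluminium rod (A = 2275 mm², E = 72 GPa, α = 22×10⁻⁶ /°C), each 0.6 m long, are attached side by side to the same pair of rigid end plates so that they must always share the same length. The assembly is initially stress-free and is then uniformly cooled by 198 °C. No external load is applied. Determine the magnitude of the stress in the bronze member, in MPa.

The aluminium has the larger α, so on cooling it would change length more than the bronze if both were free. The rigid plates force a common final length, so the aluminium is put into tension and the bronze into compression, with equal and opposite forces P (no external load).
Equating the net (thermal + elastic) strains gives |α₁ − α₂|·ΔT = P·[1/(A₁E₁) + 1/(A₂E₂)].
|α₁ − α₂|·ΔT = 4.6×10⁻⁶ × 198 = 0.0009108.
1/(A₁E₁) + 1/(A₂E₂) = 1/(2175×110×10³) + 1/(2275×72×10³) = 1.028×10⁻⁸ N⁻¹.
P = 0.0009108 / 1.028×10⁻⁸ = 88560 N = 88.56 kN.
σ_{bronze} = P/A₁ = 88560/2175 = 40.72 MPa, compressive.

σ ≈ 40.7 MPa (compressive)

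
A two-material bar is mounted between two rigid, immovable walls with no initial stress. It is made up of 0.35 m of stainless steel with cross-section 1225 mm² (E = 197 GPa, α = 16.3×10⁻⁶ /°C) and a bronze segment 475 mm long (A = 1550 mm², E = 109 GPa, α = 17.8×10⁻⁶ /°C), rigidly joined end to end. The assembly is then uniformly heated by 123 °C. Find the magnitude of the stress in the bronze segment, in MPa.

σ ≈ 264 MPa (compressive)

If the supports were absent, the total length change would be Σ αᵢΔT Lᵢ = 16.3×10⁻⁶×123×350 + 17.8×10⁻⁶×123×475 = 1.742 mm.
Since the ends are fixed, an axial force P builds up, equal in every segment, with P · Σ Lᵢ/(AᵢEᵢ) = δ_free.
The series flexibility is Σ Lᵢ/(AᵢEᵢ) = 350/(1225×197×10³) + 475/(1550×109×10³) = 4.262×10⁻⁶ mm/N.
So P = 1.742 / 4.262×10⁻⁶ = 408.7 kN, compressive.
σ_{bronze} = P / A = 408700 / 1550 = 263.7 MPa.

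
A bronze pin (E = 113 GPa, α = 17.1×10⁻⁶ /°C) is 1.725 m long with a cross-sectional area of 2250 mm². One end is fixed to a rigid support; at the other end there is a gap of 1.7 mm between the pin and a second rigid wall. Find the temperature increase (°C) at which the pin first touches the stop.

The gap closes when αΔT L = 1.7 mm, since the pin is still unstressed at that instant.
So ΔT = g/(αL) = 1.7/(17.1×10⁻⁶ × 1725) = 57.63 °C.

ΔT ≈ 57.6 °C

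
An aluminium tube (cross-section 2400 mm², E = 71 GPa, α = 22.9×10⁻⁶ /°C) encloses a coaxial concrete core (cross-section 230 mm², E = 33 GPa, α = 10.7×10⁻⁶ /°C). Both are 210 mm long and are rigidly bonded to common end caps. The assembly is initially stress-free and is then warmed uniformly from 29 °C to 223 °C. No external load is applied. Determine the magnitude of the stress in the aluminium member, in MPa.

σ ≈ 7.17 MPa (compressive)

Both members must finish at the same length. With the larger α, the aluminium tends to over-expand; the plates restrain it, putting the aluminium in compression and the concrete in tension. With no external load the two internal forces are equal and opposite, magnitude P.
Compatibility of the two members (thermal + elastic change equal): (α₁ − α₂)ΔT = P·[1/(A₁E₁) + 1/(A₂E₂)].
|α₁ − α₂|·ΔT = 12.2×10⁻⁶ × 194 = 0.002367.
1/(A₁E₁) + 1/(A₂E₂) = 1/(2400×71×10³) + 1/(230×33×10³) = 1.376×10⁻⁷ N⁻¹.
P = 0.002367 / 1.376×10⁻⁷ = 17200 N = 17.2 kN.
σ_{aluminium} = P/A₁ = 17200/2400 = 7.166 MPa, compressive.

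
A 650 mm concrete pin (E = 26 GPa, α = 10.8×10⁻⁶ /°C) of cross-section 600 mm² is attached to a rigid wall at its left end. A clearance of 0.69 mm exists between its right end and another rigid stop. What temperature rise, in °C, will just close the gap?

ΔT ≈ 98.3 °C

The gap closes when αΔT L = 0.69 mm, since the pin is still unstressed at that instant.
So ΔT = g/(αL) = 0.69/(10.8×10⁻⁶ × 650) = 98.29 °C.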